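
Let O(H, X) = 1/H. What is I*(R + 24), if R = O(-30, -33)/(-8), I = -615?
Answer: -236201/16 ≈ -14763.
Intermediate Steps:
R = 1/240 (R = 1/(-30*(-8)) = -1/30*(-⅛) = 1/240 ≈ 0.0041667)
I*(R + 24) = -615*(1/240 + 24) = -615*5761/240 = -236201/16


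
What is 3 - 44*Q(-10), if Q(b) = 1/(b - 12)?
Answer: 5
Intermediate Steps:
Q(b) = 1/(-12 + b)
3 - 44*Q(-10) = 3 - 44/(-12 - 10) = 3 - 44/(-22) = 3 - 44*(-1/22) = 3 + 2 = 5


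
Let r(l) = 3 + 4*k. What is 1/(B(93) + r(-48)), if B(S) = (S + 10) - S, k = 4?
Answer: 1/29 ≈ 0.034483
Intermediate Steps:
B(S) = 10 (B(S) = (10 + S) - S = 10)
r(l) = 19 (r(l) = 3 + 4*4 = 3 + 16 = 19)
1/(B(93) + r(-48)) = 1/(10 + 19) = 1/29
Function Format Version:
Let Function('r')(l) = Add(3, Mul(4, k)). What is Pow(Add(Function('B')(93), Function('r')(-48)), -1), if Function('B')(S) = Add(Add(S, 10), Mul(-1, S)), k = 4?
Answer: Rational(1, 29) ≈ 0.034483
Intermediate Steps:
Function('B')(S) = 10 (Function('B')(S) = Add(Add(10, S), Mul(-1, S)) = 10)
Function('r')(l) = 19 (Function('r')(l) = Add(3, Mul(4, 4)) = Add(3, 16) = 19)
Pow(Add(Function('B')(93), Function('r')(-48)), -1) = Pow(Add(10, 19), -1) = Pow(29, -1) = Rational(1, 29)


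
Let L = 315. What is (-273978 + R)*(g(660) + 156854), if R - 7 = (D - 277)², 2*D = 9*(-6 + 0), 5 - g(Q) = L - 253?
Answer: -28467279335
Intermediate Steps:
g(Q) = -57 (g(Q) = 5 - (315 - 253) = 5 - 1*62 = 5 - 62 = -57)
D = -27 (D = (9*(-6 + 0))/2 = (9*(-6))/2 = (½)*(-54) = -27)
R = 92423 (R = 7 + (-27 - 277)² = 7 + (-304)² = 7 + 92416 = 92423)
(-273978 + R)*(g(660) + 156854) = (-273978 + 92423)*(-57 + 156854) = -181555*156797 = -28467279335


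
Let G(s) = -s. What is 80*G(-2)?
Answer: 160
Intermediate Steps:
80*G(-2) = 80*(-1*(-2)) = 80*2 = 160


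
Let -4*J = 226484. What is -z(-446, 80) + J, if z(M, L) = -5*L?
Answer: -56221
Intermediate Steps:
J = -56621 (J = -1/4*226484 = -56621)
-z(-446, 80) + J = -(-5)*80 - 56621 = -1*(-400) - 56621 = 400 - 56621 = -56221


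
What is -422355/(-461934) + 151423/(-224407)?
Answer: 8277328801/34553741046 ≈ 0.23955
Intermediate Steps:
-422355/(-461934) + 151423/(-224407) = -422355*(-1/461934) + 151423*(-1/224407) = 140785/153978 - 151423/224407 = 8277328801/34553741046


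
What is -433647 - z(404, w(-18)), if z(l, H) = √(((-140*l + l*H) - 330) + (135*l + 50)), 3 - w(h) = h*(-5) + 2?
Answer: -433647 - 4*I*√2391 ≈ -4.3365e+5 - 195.59*I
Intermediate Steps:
w(h) = 1 + 5*h (w(h) = 3 - (h*(-5) + 2) = 3 - (-5*h + 2) = 3 - (2 - 5*h) = 3 + (-2 + 5*h) = 1 + 5*h)
z(l, H) = √(-280 - 5*l + H*l) (z(l, H) = √(((-140*l + H*l) - 330) + (50 + 135*l)) = √((-330 - 140*l + H*l) + (50 + 135*l)) = √(-280 - 5*l + H*l))
-433647 - z(404, w(-18)) = -433647 - √(-280 - 5*404 + (1 + 5*(-18))*404) = -433647 - √(-280 - 2020 + (1 - 90)*404) = -433647 - √(-280 - 2020 - 89*404) = -433647 - √(-280 - 2020 - 35956) = -433647 - √(-38256) = -433647 - 4*I*√2391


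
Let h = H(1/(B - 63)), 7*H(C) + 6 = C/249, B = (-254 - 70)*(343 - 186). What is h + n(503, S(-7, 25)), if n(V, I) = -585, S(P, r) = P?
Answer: -52008139720/88772733 ≈ -585.86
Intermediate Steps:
B = -50868 (B = -324*157 = -50868)
H(C) = -6/7 + C/1743 (H(C) = -6/7 + (C/249)/7 = -6/7 + C/1743)
h = -76090915/88772733 (h = -6/7 + 1/(1743*(-50868 - 63)) = -6/7 + (1/1743)/(-50931) = -6/7 + (1/1743)*(-1/50931) = -6/7 - 1/88772733 = -76090915/88772733 ≈ -0.85714)
h + n(503, S(-7, 25)) = -76090915/88772733 - 585 = -52008139720/88772733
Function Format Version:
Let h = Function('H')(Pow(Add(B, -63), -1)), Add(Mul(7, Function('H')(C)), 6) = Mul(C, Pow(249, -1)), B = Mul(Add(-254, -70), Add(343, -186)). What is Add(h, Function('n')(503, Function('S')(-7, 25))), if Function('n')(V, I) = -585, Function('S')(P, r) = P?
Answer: Rational(-52008139720, 88772733) ≈ -585.86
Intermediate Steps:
B = -50868 (B = Mul(-324, 157) = -50868)
Function('H')(C) = Add(Rational(-6, 7), Mul(Rational(1, 1743), C)) (Function('H')(C) = Add(Rational(-6, 7), Mul(Rational(1, 7), Mul(C, Pow(249, -1)))) = Add(Rational(-6, 7), Mul(Rational(1, 7), Mul(C, Rational(1, 249)))) = Add(Rational(-6, 7), Mul(Rational(1, 7), Mul(Rational(1, 249), C))) = Add(Rational(-6, 7), Mul(Rational(1, 1743), C)))
h = Rational(-76090915, 88772733) (h = Add(Rational(-6, 7), Mul(Rational(1, 1743), Pow(Add(-50868, -63), -1))) = Add(Rational(-6, 7), Mul(Rational(1, 1743), Pow(-50931, -1))) = Add(Rational(-6, 7), Mul(Rational(1, 1743), Rational(-1, 50931))) = Add(Rational(-6, 7), Rational(-1, 88772733)) = Rational(-76090915, 88772733) ≈ -0.85714)
Add(h, Function('n')(503, Function('S')(-7, 25))) = Add(Rational(-76090915, 88772733), -585) = Rational(-52008139720, 88772733)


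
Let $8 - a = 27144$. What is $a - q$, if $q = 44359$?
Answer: $-71495$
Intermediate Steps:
$a = -27136$ ($a = 8 - 27144 = -27136$)
$a - q = -27136 - 44359 = -71495$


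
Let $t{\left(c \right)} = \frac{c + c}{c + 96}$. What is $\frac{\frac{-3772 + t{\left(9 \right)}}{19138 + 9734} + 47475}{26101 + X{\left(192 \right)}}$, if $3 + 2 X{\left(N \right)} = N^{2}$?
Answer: $\frac{23987152493}{22499985690} \approx 1.0661$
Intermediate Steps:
$X{\left(N \right)} = - \frac{3}{2} + \frac{N^{2}}{2}$
$t{\left(c \right)} = \frac{2 c}{96 + c}$
$\frac{\frac{-3772 + t{\left(9 \right)}}{19138 + 9734} + 47475}{26101 + X{\left(192 \right)}} = \frac{\frac{-3772 + 2 \cdot 9 \frac{1}{96 + 9}}{19138 + 9734} + 47475}{26101 - \left(\frac{3}{2} - \frac{192^{2}}{2}\right)} = \frac{\frac{-3772 + 2 \cdot 9 \cdot \frac{1}{105}}{28872} + 47475}{26101 + \left(- \frac{3}{2} + \frac{1}{2} \cdot 36864\right)} = \frac{\left(-3772 + 2 \cdot 9 \cdot \frac{1}{105}\right) \frac{1}{28872} + 47475}{26101 + \left(- \frac{3}{2} + 18432\right)} = \frac{\left(-3772 + \frac{6}{35}\right) \frac{1}{28872} + 47475}{26101 + \frac{36861}{2}} = \frac{\left(- \frac{132014}{35}\right) \frac{1}{28872} + 47475}{\frac{89063}{2}} = \left(- \frac{66007}{505260} + 47475\right) \frac{2}{89063} = \frac{23987152493}{505260} \cdot \frac{2}{89063} = \frac{23987152493}{22499985690}$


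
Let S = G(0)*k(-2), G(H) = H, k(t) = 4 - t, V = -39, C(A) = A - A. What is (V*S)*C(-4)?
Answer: 0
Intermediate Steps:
C(A) = 0
S = 0 (S = 0*(4 - 1*(-2)) = 0*(4 + 2) = 0*6 = 0)
(V*S)*C(-4) = -39*0*0 = 0*0 = 0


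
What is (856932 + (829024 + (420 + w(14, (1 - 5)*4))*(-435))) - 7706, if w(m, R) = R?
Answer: 1502510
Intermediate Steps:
(856932 + (829024 + (420 + w(14, (1 - 5)*4))*(-435))) - 7706 = (856932 + (829024 + (420 + (1 - 5)*4)*(-435))) - 7706 = (856932 + (829024 + (420 - 4*4)*(-435))) - 7706 = (856932 + (829024 + (420 - 16)*(-435))) - 7706 = (856932 + (829024 + 404*(-435))) - 7706 = (856932 + (829024 - 175740)) - 7706 = (856932 + 653284) - 7706 = 1510216 - 7706 = 1502510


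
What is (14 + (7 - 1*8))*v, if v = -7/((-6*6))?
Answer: 91/36 ≈ 2.5278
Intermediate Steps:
v = 7/36 (v = -7/(-36) = -7*(-1/36) = 7/36 ≈ 0.19444)
(14 + (7 - 1*8))*v = (14 + (7 - 1*8))*(7/36) = (14 + (7 - 8))*(7/36) = (14 - 1)*(7/36) = 13*(7/36) = 91/36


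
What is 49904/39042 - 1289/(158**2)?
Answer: 597739159/487322244 ≈ 1.2266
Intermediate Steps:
49904/39042 - 1289/(158**2) = 49904*(1/39042) - 1289/24964 = 24952/19521 - 1289*1/24964 = 24952/19521 - 1289/24964 = 597739159/487322244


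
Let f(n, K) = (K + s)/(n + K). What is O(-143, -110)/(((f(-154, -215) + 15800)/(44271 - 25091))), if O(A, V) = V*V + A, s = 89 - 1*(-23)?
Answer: 84624710940/5830303 ≈ 14515.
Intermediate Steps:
s = 112 (s = 89 + 23 = 112)
f(n, K) = (112 + K)/(K + n) (f(n, K) = (K + 112)/(n + K) = (112 + K)/(K + n))
O(A, V) = A + V² (O(A, V) = V² + A = A + V²)
O(-143, -110)/(((f(-154, -215) + 15800)/(44271 - 25091))) = (-143 + (-110)²)/((((112 - 215)/(-215 - 154) + 15800)/(44271 - 25091))) = (-143 + 12100)/(((-103/(-369) + 15800)/19180)) = 11957/(((-1/369*(-103) + 15800)*(1/19180))) = 11957/(((103/369 + 15800)*(1/19180))) = 11957/(((5830303/369)*(1/19180))) = 11957/(5830303/7077420) = 11957*(7077420/5830303) = 84624710940/5830303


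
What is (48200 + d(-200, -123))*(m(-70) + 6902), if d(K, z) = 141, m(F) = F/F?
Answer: 333697923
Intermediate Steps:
m(F) = 1
(48200 + d(-200, -123))*(m(-70) + 6902) = (48200 + 141)*(1 + 6902) = 48341*6903 = 333697923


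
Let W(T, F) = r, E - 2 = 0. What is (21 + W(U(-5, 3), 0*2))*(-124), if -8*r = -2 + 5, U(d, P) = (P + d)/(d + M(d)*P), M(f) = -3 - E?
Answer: -5115/2 ≈ -2557.5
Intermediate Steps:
E = 2 (E = 2 + 0 = 2)
M(f) = -5 (M(f) = -3 - 1*2 = -3 - 2 = -5)
U(d, P) = (P + d)/(d - 5*P)
r = -3/8 (r = -(-2 + 5)/8 = -⅛*3 = -3/8 ≈ -0.37500)
W(T, F) = -3/8
(21 + W(U(-5, 3), 0*2))*(-124) = (21 - 3/8)*(-124) = (165/8)*(-124) = -5115/2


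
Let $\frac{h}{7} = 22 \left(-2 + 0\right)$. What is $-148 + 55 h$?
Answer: $-17088$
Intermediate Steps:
$h = -308$ ($h = 7 \cdot 22 \left(-2 + 0\right) = 7 \cdot 22 \left(-2\right) = 7 \left(-44\right) = -308$)
$-148 + 55 h = -148 + 55 \left(-308\right) = -148 - 16940 = -17088$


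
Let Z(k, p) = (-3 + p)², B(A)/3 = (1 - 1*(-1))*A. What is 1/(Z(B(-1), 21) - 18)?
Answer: 1/306 ≈ 0.0032680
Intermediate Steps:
B(A) = 6*A (B(A) = 3*((1 - 1*(-1))*A) = 3*((1 + 1)*A) = 3*(2*A) = 6*A)
1/(Z(B(-1), 21) - 18) = 1/((-3 + 21)² - 18) = 1/(18² - 18) = 1/(324 - 18) = 1/306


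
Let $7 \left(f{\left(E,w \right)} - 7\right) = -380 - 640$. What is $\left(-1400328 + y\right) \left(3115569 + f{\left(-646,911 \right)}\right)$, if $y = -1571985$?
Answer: $- \frac{64820237571756}{7} \approx -9.26 \cdot 10^{12}$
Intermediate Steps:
$f{\left(E,w \right)} = - \frac{971}{7}$ ($f{\left(E,w \right)} = 7 + \frac{-380 - 640}{7} = 7 + \frac{1}{7} \left(-1020\right) = 7 - \frac{1020}{7} = - \frac{971}{7}$)
$\left(-1400328 + y\right) \left(3115569 + f{\left(-646,911 \right)}\right) = \left(-1400328 - 1571985\right) \left(3115569 - \frac{971}{7}\right) = \left(-2972313\right) \frac{21808012}{7} = - \frac{64820237571756}{7}$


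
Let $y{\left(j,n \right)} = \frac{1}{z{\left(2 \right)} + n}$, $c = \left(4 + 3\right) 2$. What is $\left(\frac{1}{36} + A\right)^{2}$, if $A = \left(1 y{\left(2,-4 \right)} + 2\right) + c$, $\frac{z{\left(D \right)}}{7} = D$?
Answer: $\frac{8427409}{32400} \approx 260.1$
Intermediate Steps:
$z{\left(D \right)} = 7 D$
$c = 14$ ($c = 7 \cdot 2 = 14$)
$y{\left(j,n \right)} = \frac{1}{14 + n}$ ($y{\left(j,n \right)} = \frac{1}{7 \cdot 2 + n} = \frac{1}{14 + n}$)
$A = \frac{161}{10}$ ($A = \left(1 \frac{1}{14 - 4} + 2\right) + 14 = \left(1 \cdot \frac{1}{10} + 2\right) + 14 = \left(\frac{1}{10} + 2\right) + 14 = \frac{21}{10} + 14 = \frac{161}{10} \approx 16.1$)
$\left(\frac{1}{36} + A\right)^{2} = \left(\frac{1}{36} + \frac{161}{10}\right)^{2} = \left(\frac{2903}{180}\right)^{2} = \frac{8427409}{32400}$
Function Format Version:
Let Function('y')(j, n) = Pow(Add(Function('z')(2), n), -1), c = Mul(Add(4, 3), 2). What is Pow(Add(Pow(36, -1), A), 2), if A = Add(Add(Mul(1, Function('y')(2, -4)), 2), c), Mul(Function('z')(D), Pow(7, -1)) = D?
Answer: Rational(8427409, 32400) ≈ 260.10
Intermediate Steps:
Function('z')(D) = Mul(7, D)
c = 14 (c = Mul(7, 2) = 14)
Function('y')(j, n) = Pow(Add(14, n), -1) (Function('y')(j, n) = Pow(Add(Mul(7, 2), n), -1) = Pow(Add(14, n), -1))
A = Rational(161, 10) (A = Add(Add(Mul(1, Pow(Add(14, -4), -1)), 2), 14) = Add(Add(Mul(1, Pow(10, -1)), 2), 14) = Add(Add(Mul(1, Rational(1, 10)), 2), 14) = Add(Add(Rational(1, 10), 2), 14) = Add(Rational(21, 10), 14) = Rational(161, 10) ≈ 16.100)
Pow(Add(Pow(36, -1), A), 2) = Pow(Add(Pow(36, -1), Rational(161, 10)), 2) = Pow(Add(Rational(1, 36), Rational(161, 10)), 2) = Pow(Rational(2903, 180), 2) = Rational(8427409, 32400)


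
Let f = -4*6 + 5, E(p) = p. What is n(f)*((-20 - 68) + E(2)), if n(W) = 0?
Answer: 0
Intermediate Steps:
f = -19 (f = -24 + 5 = -19)
n(f)*((-20 - 68) + E(2)) = 0*((-20 - 68) + 2) = 0*(-88 + 2) = 0*(-86) = 0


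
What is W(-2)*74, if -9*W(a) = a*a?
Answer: -296/9 ≈ -32.889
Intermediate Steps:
W(a) = -a**2/9 (W(a) = -a*a/9 = -a**2/9)
W(-2)*74 = -1/9*(-2)**2*74 = -1/9*4*74 = -4/9*74 = -296/9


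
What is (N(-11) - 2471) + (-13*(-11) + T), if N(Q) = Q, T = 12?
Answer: -2327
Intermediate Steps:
(N(-11) - 2471) + (-13*(-11) + T) = (-11 - 2471) + (-13*(-11) + 12) = -2482 + (143 + 12) = -2482 + 155 = -2327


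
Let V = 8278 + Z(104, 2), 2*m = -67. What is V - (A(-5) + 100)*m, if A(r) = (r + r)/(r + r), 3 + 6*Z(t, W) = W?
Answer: 34984/3 ≈ 11661.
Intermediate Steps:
m = -67/2 (m = (1/2)*(-67) = -67/2 ≈ -33.500)
Z(t, W) = -1/2 + W/6
A(r) = 1 (A(r) = (2*r)/((2*r)) = (2*r)*(1/(2*r)) = 1)
V = 49667/6 (V = 8278 + (-1/2 + (1/6)*2) = 8278 + (-1/2 + 1/3) = 8278 - 1/6 = 49667/6 ≈ 8277.8)
V - (A(-5) + 100)*m = 49667/6 - (1 + 100)*(-67)/2 = 49667/6 - 101*(-67)/2 = 49667/6 - 1*(-6767/2) = 49667/6 + 6767/2 = 34984/3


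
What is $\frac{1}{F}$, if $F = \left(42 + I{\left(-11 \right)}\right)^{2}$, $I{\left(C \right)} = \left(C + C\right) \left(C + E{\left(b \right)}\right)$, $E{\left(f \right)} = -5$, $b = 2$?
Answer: $\frac{1}{155236} \approx 6.4418 \cdot 10^{-6}$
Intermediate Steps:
$I{\left(C \right)} = 2 C \left(-5 + C\right)$ ($I{\left(C \right)} = \left(C + C\right) \left(C - 5\right) = 2 C \left(-5 + C\right)$)
$F = 155236$ ($F = \left(42 + 2 \left(-11\right) \left(-5 - 11\right)\right)^{2} = \left(42 + 2 \left(-11\right) \left(-16\right)\right)^{2} = \left(42 + 352\right)^{2} = 394^{2} = 155236$)
$\frac{1}{F} = \frac{1}{155236}$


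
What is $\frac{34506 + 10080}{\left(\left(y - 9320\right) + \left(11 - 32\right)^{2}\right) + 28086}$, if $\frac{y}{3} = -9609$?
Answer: $- \frac{22293}{4810} \approx -4.6347$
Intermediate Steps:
$y = -28827$ ($y = 3 \left(-9609\right) = -28827$)
$\frac{34506 + 10080}{\left(\left(y - 9320\right) + \left(11 - 32\right)^{2}\right) + 28086} = \frac{34506 + 10080}{\left(\left(-28827 - 9320\right) + \left(11 - 32\right)^{2}\right) + 28086} = \frac{44586}{\left(-38147 + \left(-21\right)^{2}\right) + 28086} = \frac{44586}{\left(-38147 + 441\right) + 28086} = \frac{44586}{-37706 + 28086} = \frac{44586}{-9620} = 44586 \left(- \frac{1}{9620}\right) = - \frac{22293}{4810}$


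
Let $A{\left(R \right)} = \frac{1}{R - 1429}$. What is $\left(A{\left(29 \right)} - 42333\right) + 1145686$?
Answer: $\frac{1544694199}{1400} \approx 1.1034 \cdot 10^{6}$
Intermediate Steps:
$A{\left(R \right)} = \frac{1}{-1429 + R}$
$\left(A{\left(29 \right)} - 42333\right) + 1145686 = \left(\frac{1}{-1429 + 29} - 42333\right) + 1145686 = \left(\frac{1}{-1400} - 42333\right) + 1145686 = \left(- \frac{1}{1400} - 42333\right) + 1145686 = - \frac{59266201}{1400} + 1145686 = \frac{1544694199}{1400}$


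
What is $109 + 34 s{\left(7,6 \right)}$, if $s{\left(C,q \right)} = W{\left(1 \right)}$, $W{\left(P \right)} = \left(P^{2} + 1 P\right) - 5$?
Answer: $7$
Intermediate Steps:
$W{\left(P \right)} = -5 + P + P^{2}$ ($W{\left(P \right)} = \left(P^{2} + P\right) - 5 = \left(P + P^{2}\right) - 5 = -5 + P + P^{2}$)
$s{\left(C,q \right)} = -3$ ($s{\left(C,q \right)} = -5 + 1 + 1^{2} = -5 + 1 + 1 = -3$)
$109 + 34 s{\left(7,6 \right)} = 109 + 34 \left(-3\right) = 109 - 102 = 7$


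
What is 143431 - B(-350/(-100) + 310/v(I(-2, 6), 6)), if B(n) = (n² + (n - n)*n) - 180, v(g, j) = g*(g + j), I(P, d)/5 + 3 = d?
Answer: 2279649011/15876 ≈ 1.4359e+5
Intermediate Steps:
I(P, d) = -15 + 5*d
B(n) = -180 + n² (B(n) = (n² + 0*n) - 180 = (n² + 0) - 180 = n² - 180 = -180 + n²)
143431 - B(-350/(-100) + 310/v(I(-2, 6), 6)) = 143431 - (-180 + (-350/(-100) + 310/(((-15 + 5*6)*((-15 + 5*6) + 6))))²) = 143431 - (-180 + (-350*(-1/100) + 310/(((-15 + 30)*((-15 + 30) + 6))))²) = 143431 - (-180 + (7/2 + 310/((15*(15 + 6))))²) = 143431 - (-180 + (7/2 + 310/((15*21)))²) = 143431 - (-180 + (7/2 + 310/315)²) = 143431 - (-180 + (7/2 + 310*(1/315))²) = 143431 - (-180 + (7/2 + 62/63)²) = 143431 - (-180 + (565/126)²) = 143431 - (-180 + 319225/15876) = 143431 - 1*(-2538455/15876) = 143431 + 2538455/15876 = 2279649011/15876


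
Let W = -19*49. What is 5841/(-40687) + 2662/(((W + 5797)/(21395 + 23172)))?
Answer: 2413484799946/98991471 ≈ 24381.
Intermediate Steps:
W = -931
5841/(-40687) + 2662/(((W + 5797)/(21395 + 23172))) = 5841/(-40687) + 2662/(((-931 + 5797)/(21395 + 23172))) = 5841*(-1/40687) + 2662/((4866/44567)) = -5841/40687 + 2662/((4866*(1/44567))) = -5841/40687 + 2662/(4866/44567) = -5841/40687 + 2662*(44567/4866) = -5841/40687 + 59318677/2433 = 2413484799946/98991471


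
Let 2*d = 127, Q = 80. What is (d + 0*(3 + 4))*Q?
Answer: 5080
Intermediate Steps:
d = 127/2 (d = (½)*127 = 127/2 ≈ 63.500)
(d + 0*(3 + 4))*Q = (127/2 + 0*(3 + 4))*80 = (127/2 + 0*7)*80 = (127/2 + 0)*80 = (127/2)*80 = 5080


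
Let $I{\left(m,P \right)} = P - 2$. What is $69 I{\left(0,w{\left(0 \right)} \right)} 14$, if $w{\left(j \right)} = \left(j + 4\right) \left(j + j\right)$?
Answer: $-1932$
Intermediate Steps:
$w{\left(j \right)} = 2 j \left(4 + j\right)$ ($w{\left(j \right)} = \left(4 + j\right) 2 j = 2 j \left(4 + j\right)$)
$I{\left(m,P \right)} = -2 + P$
$69 I{\left(0,w{\left(0 \right)} \right)} 14 = 69 \left(-2 + 2 \cdot 0 \left(4 + 0\right)\right) 14 = 69 \left(-2 + 2 \cdot 0 \cdot 4\right) 14 = 69 \left(-2 + 0\right) 14 = 69 \left(-2\right) 14 = \left(-138\right) 14 = -1932$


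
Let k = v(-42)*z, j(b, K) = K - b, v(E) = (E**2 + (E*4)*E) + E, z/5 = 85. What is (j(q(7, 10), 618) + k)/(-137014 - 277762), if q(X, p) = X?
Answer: -3731261/414776 ≈ -8.9958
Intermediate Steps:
z = 425 (z = 5*85 = 425)
v(E) = E + 5*E**2 (v(E) = (E**2 + (4*E)*E) + E = (E**2 + 4*E**2) + E = 5*E**2 + E = E + 5*E**2)
k = 3730650 (k = -42*(1 + 5*(-42))*425 = -42*(1 - 210)*425 = -42*(-209)*425 = 8778*425 = 3730650)
(j(q(7, 10), 618) + k)/(-137014 - 277762) = ((618 - 1*7) + 3730650)/(-137014 - 277762) = ((618 - 7) + 3730650)/(-414776) = (611 + 3730650)*(-1/414776) = 3731261*(-1/414776) = -3731261/414776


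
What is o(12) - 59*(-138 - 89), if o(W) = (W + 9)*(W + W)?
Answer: 13897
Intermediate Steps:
o(W) = 2*W*(9 + W) (o(W) = (9 + W)*(2*W) = 2*W*(9 + W))
o(12) - 59*(-138 - 89) = 2*12*(9 + 12) - 59*(-138 - 89) = 2*12*21 - 59*(-227) = 504 + 13393 = 13897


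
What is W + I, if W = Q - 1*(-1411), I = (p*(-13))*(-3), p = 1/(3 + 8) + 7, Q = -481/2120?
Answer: 39348269/23320 ≈ 1687.3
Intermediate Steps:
Q = -481/2120 (Q = -481*1/2120 = -481/2120 ≈ -0.22689)
p = 78/11 (p = 1/11 + 7 = 78/11 ≈ 7.0909)
I = 3042/11 (I = ((78/11)*(-13))*(-3) = -1014/11*(-3) = 3042/11 ≈ 276.55)
W = 2990839/2120 (W = -481/2120 - 1*(-1411) = -481/2120 + 1411 = 2990839/2120 ≈ 1410.8)
W + I = 2990839/2120 + 3042/11 = 39348269/23320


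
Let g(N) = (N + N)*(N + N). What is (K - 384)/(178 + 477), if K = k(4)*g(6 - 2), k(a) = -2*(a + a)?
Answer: -1408/655 ≈ -2.1496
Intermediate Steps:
g(N) = 4*N² (g(N) = (2*N)*(2*N) = 4*N²)
k(a) = -4*a
K = -1024 (K = (-4*4)*(4*(6 - 2)²) = -64*4² = -64*16 = -16*64 = -1024)
(K - 384)/(178 + 477) = (-1024 - 384)/(178 + 477) = -1408/655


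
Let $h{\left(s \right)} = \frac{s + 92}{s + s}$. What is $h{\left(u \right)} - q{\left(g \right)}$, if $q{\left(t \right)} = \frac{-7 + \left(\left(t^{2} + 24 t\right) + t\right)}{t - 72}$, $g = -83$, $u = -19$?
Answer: $\frac{171351}{5890} \approx 29.092$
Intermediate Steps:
$h{\left(s \right)} = \frac{92 + s}{2 s}$
$q{\left(t \right)} = \frac{-7 + t^{2} + 25 t}{-72 + t}$ ($q{\left(t \right)} = \frac{-7 + \left(t^{2} + 25 t\right)}{-72 + t} = \frac{-7 + t^{2} + 25 t}{-72 + t}$)
$h{\left(u \right)} - q{\left(g \right)} = \frac{92 - 19}{2 \left(-19\right)} - \frac{-7 + \left(-83\right)^{2} + 25 \left(-83\right)}{-72 - 83} = \frac{1}{2} \left(- \frac{1}{19}\right) 73 - \frac{-7 + 6889 - 2075}{-155} = - \frac{73}{38} - \left(- \frac{1}{155}\right) 4807 = - \frac{73}{38} - - \frac{4807}{155} = - \frac{73}{38} + \frac{4807}{155} = \frac{171351}{5890}$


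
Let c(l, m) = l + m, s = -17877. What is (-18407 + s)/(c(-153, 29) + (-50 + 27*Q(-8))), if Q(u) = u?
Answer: 18142/195 ≈ 93.036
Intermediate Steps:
(-18407 + s)/(c(-153, 29) + (-50 + 27*Q(-8))) = (-18407 - 17877)/((-153 + 29) + (-50 + 27*(-8))) = -36284/(-124 + (-50 - 216)) = -36284/(-124 - 266) = -36284/(-390) = -36284*(-1/390) = 18142/195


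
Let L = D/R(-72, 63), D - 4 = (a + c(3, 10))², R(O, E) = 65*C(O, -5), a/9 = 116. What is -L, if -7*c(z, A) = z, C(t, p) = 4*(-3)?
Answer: 53363221/38220 ≈ 1396.2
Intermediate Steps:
a = 1044 (a = 9*116 = 1044)
C(t, p) = -12
c(z, A) = -z/7
R(O, E) = -780 (R(O, E) = 65*(-12) = -780)
D = 53363221/49 (D = 4 + (1044 - ⅐*3)² = 4 + (1044 - 3/7)² = 4 + (7305/7)² = 4 + 53363025/49 = 53363221/49 ≈ 1.0890e+6)
L = -53363221/38220 (L = (53363221/49)/(-780) = (53363221/49)*(-1/780) = -53363221/38220 ≈ -1396.2)
-L = -1*(-53363221/38220) = 53363221/38220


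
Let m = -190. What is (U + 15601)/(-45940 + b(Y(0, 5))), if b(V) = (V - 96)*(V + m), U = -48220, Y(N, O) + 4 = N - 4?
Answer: 32619/25348 ≈ 1.2868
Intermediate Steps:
Y(N, O) = -8 + N (Y(N, O) = -4 + (N - 4) = -4 + (-4 + N) = -8 + N)
b(V) = (-190 + V)*(-96 + V) (b(V) = (V - 96)*(V - 190) = (-96 + V)*(-190 + V) = (-190 + V)*(-96 + V))
(U + 15601)/(-45940 + b(Y(0, 5))) = (-48220 + 15601)/(-45940 + (18240 + (-8 + 0)**2 - 286*(-8 + 0))) = -32619/(-45940 + (18240 + (-8)**2 - 286*(-8))) = -32619/(-45940 + (18240 + 64 + 2288)) = -32619/(-45940 + 20592) = -32619/(-25348) = -32619*(-1/25348) = 32619/25348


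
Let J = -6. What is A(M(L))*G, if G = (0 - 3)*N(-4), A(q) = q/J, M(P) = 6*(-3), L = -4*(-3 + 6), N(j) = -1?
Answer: 9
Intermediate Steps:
L = -12 (L = -4*3 = -12)
M(P) = -18
A(q) = -q/6 (A(q) = q/(-6) = q*(-⅙) = -q/6)
G = 3 (G = (0 - 3)*(-1) = -3*(-1) = 3)
A(M(L))*G = -⅙*(-18)*3 = 3*3 = 9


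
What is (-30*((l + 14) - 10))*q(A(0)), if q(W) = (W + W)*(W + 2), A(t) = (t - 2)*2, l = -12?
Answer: 3840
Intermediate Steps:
A(t) = -4 + 2*t (A(t) = (-2 + t)*2 = -4 + 2*t)
q(W) = 2*W*(2 + W) (q(W) = (2*W)*(2 + W) = 2*W*(2 + W))
(-30*((l + 14) - 10))*q(A(0)) = (-30*((-12 + 14) - 10))*(2*(-4 + 2*0)*(2 + (-4 + 2*0))) = (-30*(2 - 10))*(2*(-4 + 0)*(2 + (-4 + 0))) = (-30*(-8))*(2*(-4)*(2 - 4)) = 240*(2*(-4)*(-2)) = 240*16 = 3840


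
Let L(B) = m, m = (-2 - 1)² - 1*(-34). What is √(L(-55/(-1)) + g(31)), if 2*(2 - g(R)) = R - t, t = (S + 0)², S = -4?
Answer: 5*√6/2 ≈ 6.1237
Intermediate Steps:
m = 43 (m = (-3)² + 34 = 9 + 34 = 43)
L(B) = 43
t = 16 (t = (-4 + 0)² = (-4)² = 16)
g(R) = 10 - R/2 (g(R) = 2 - (R - 1*16)/2 = 2 - (R - 16)/2 = 2 - (-16 + R)/2 = 2 + (8 - R/2) = 10 - R/2)
√(L(-55/(-1)) + g(31)) = √(43 + (10 - ½*31)) = √(43 + (10 - 31/2)) = √(43 - 11/2) = √(75/2) = 5*√6/2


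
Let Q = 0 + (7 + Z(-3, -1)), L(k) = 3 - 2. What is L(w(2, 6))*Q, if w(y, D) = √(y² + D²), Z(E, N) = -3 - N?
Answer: 5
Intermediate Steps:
w(y, D) = √(D² + y²)
L(k) = 1
Q = 5 (Q = 0 + (7 + (-3 - 1*(-1))) = 0 + (7 + (-3 + 1)) = 0 + (7 - 2) = 0 + 5 = 5)
L(w(2, 6))*Q = 1*5 = 5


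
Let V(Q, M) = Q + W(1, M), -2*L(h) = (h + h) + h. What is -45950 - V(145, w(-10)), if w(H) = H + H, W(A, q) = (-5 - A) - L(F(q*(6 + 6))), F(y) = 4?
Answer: -46095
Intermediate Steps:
L(h) = -3*h/2 (L(h) = -((h + h) + h)/2 = -(2*h + h)/2 = -3*h/2)
W(A, q) = 1 - A (W(A, q) = (-5 - A) - (-3)*4/2 = (-5 - A) - 1*(-6) = (-5 - A) + 6 = 1 - A)
w(H) = 2*H
V(Q, M) = Q (V(Q, M) = Q + (1 - 1*1) = Q + (1 - 1) = Q + 0 = Q)
-45950 - V(145, w(-10)) = -45950 - 1*145 = -45950 - 145 = -46095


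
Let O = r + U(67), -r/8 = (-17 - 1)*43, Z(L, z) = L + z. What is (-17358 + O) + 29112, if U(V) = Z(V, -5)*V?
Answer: 22100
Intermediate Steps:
r = 6192 (r = -8*(-17 - 1)*43 = -(-144)*43 = -8*(-774) = 6192)
U(V) = V*(-5 + V) (U(V) = (V - 5)*V = (-5 + V)*V = V*(-5 + V))
O = 10346 (O = 6192 + 67*(-5 + 67) = 6192 + 67*62 = 6192 + 4154 = 10346)
(-17358 + O) + 29112 = (-17358 + 10346) + 29112 = -7012 + 29112 = 22100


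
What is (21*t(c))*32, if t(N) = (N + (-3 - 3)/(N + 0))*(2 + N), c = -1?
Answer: 3360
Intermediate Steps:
t(N) = (2 + N)*(N - 6/N) (t(N) = (N - 6/N)*(2 + N) = (2 + N)*(N - 6/N))
(21*t(c))*32 = (21*(-6 + (-1)² - 12/(-1) + 2*(-1)))*32 = (21*(-6 + 1 - 12*(-1) - 2))*32 = (21*(-6 + 1 + 12 - 2))*32 = (21*5)*32 = 105*32 = 3360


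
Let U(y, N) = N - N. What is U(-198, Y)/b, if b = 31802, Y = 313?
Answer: 0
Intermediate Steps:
U(y, N) = 0
U(-198, Y)/b = 0/31802 = 0*(1/31802) = 0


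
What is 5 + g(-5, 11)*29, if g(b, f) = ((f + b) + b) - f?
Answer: -285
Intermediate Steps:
g(b, f) = 2*b (g(b, f) = ((b + f) + b) - f = (f + 2*b) - f = 2*b)
5 + g(-5, 11)*29 = 5 + (2*(-5))*29 = 5 - 10*29 = 5 - 290 = -285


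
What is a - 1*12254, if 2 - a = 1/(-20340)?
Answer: -249205679/20340 ≈ -12252.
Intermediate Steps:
a = 40681/20340 (a = 2 - 1/(-20340) = 2 - 1*(-1/20340) = 2 + 1/20340 = 40681/20340 ≈ 2.0000)
a - 1*12254 = 40681/20340 - 1*12254 = 40681/20340 - 12254 = -249205679/20340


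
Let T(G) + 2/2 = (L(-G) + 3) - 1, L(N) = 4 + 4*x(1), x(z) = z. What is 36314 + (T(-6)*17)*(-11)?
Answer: 34631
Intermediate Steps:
L(N) = 8 (L(N) = 4 + 4*1 = 4 + 4 = 8)
T(G) = 9 (T(G) = -1 + ((8 + 3) - 1) = -1 + (11 - 1) = -1 + 10 = 9)
36314 + (T(-6)*17)*(-11) = 36314 + (9*17)*(-11) = 36314 + 153*(-11) = 36314 - 1683 = 34631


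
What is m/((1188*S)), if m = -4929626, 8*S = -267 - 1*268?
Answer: 9859252/158895 ≈ 62.049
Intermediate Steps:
S = -535/8 (S = (-267 - 1*268)/8 = (-267 - 268)/8 = (⅛)*(-535) = -535/8 ≈ -66.875)
m/((1188*S)) = -4929626/(1188*(-535/8)) = -4929626/(-158895/2) = -4929626*(-2/158895) = 9859252/158895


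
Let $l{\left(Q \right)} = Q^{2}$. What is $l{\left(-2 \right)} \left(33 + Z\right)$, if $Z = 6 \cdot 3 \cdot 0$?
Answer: $132$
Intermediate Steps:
$Z = 0$ ($Z = 18 \cdot 0 = 0$)
$l{\left(-2 \right)} \left(33 + Z\right) = \left(-2\right)^{2} \left(33 + 0\right) = 4 \cdot 33 = 132$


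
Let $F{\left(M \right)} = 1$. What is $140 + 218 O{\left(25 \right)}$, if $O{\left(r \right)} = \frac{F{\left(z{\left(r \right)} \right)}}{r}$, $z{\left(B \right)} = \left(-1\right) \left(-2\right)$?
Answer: $\frac{3718}{25} \approx 148.72$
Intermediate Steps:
$z{\left(B \right)} = 2$
$O{\left(r \right)} = \frac{1}{r}$ ($O{\left(r \right)} = 1 \frac{1}{r} = \frac{1}{r}$)
$140 + 218 O{\left(25 \right)} = 140 + \frac{218}{25} = \frac{3718}{25}$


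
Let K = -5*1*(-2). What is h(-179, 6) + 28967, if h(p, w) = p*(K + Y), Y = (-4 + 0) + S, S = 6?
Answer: 26819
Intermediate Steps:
K = 10 (K = -5*(-2) = 10)
Y = 2 (Y = (-4 + 0) + 6 = -4 + 6 = 2)
h(p, w) = 12*p (h(p, w) = p*(10 + 2) = p*12 = 12*p)
h(-179, 6) + 28967 = 12*(-179) + 28967 = -2148 + 28967 = 26819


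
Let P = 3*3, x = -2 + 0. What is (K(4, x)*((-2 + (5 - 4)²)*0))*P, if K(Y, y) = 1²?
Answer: 0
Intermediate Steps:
x = -2
K(Y, y) = 1
P = 9
(K(4, x)*((-2 + (5 - 4)²)*0))*P = (1*((-2 + (5 - 4)²)*0))*9 = (1*((-2 + 1²)*0))*9 = (1*((-2 + 1)*0))*9 = (1*(-1*0))*9 = (1*0)*9 = 0*9 = 0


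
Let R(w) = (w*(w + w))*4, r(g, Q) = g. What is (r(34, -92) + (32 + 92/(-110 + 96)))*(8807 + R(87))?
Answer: 28853344/7 ≈ 4.1219e+6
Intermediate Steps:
R(w) = 8*w**2 (R(w) = (w*(2*w))*4 = (2*w**2)*4 = 8*w**2)
(r(34, -92) + (32 + 92/(-110 + 96)))*(8807 + R(87)) = (34 + (32 + 92/(-110 + 96)))*(8807 + 8*87**2) = (34 + (32 + 92/(-14)))*(8807 + 8*7569) = (34 + (32 - 1/14*92))*(8807 + 60552) = (34 + (32 - 46/7))*69359 = (34 + 178/7)*69359 = (416/7)*69359 = 28853344/7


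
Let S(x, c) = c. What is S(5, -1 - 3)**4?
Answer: 256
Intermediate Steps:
S(5, -1 - 3)**4 = (-1 - 3)**4 = (-4)**4 = 256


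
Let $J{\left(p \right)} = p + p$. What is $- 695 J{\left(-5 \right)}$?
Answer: $6950$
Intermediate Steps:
$J{\left(p \right)} = 2 p$
$- 695 J{\left(-5 \right)} = - 695 \cdot 2 \left(-5\right) = \left(-695\right) \left(-10\right) = 6950$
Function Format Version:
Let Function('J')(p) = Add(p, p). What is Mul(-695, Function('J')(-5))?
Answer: 6950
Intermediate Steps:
Function('J')(p) = Mul(2, p)
Mul(-695, Function('J')(-5)) = Mul(-695, Mul(2, -5)) = Mul(-695, -10) = 6950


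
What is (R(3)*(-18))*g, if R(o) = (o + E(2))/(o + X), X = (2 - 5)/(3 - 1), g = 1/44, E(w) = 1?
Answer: -12/11 ≈ -1.0909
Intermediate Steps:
g = 1/44 ≈ 0.022727
X = -3/2 ≈ -1.5000
R(o) = (1 + o)/(-3/2 + o) (R(o) = (o + 1)/(o - 3/2) = (1 + o)/(-3/2 + o))
(R(3)*(-18))*g = ((2*(1 + 3)/(-3 + 2*3))*(-18))*(1/44) = ((2*4/(-3 + 6))*(-18))*(1/44) = ((2*4/3)*(-18))*(1/44) = ((2*(1/3)*4)*(-18))*(1/44) = ((8/3)*(-18))*(1/44) = -48*1/44 = -12/11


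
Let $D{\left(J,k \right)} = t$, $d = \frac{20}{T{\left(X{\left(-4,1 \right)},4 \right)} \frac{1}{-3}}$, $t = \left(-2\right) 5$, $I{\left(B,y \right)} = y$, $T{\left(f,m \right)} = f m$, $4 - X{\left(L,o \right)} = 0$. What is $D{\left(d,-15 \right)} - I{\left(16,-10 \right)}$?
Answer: $0$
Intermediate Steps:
$X{\left(L,o \right)} = 4$ ($X{\left(L,o \right)} = 4 - 0 = 4 + 0 = 4$)
$t = -10$
$d = - \frac{15}{4}$ ($d = \frac{20}{4 \cdot 4 \frac{1}{-3}} = \frac{20}{16 \left(- \frac{1}{3}\right)} = \frac{20}{- \frac{16}{3}} = 20 \left(- \frac{3}{16}\right) = - \frac{15}{4} \approx -3.75$)
$D{\left(J,k \right)} = -10$
$D{\left(d,-15 \right)} - I{\left(16,-10 \right)} = -10 - -10 = -10 + 10 = 0$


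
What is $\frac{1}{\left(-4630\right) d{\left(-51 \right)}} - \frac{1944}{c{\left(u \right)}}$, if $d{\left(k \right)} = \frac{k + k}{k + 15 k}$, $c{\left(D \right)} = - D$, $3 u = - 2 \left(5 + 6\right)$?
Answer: $- \frac{6750584}{25465} \approx -265.09$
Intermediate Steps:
$u = - \frac{22}{3}$ ($u = \frac{\left(-2\right) \left(5 + 6\right)}{3} = \frac{\left(-2\right) 11}{3} = \frac{1}{3} \left(-22\right) = - \frac{22}{3} \approx -7.3333$)
$d{\left(k \right)} = \frac{1}{8}$ ($d{\left(k \right)} = \frac{2 k}{16 k} = 2 k \frac{1}{16 k} = \frac{1}{8}$)
$\frac{1}{\left(-4630\right) d{\left(-51 \right)}} - \frac{1944}{c{\left(u \right)}} = \frac{\frac{1}{\frac{1}{8}}}{-4630} - \frac{1944}{\left(-1\right) \left(- \frac{22}{3}\right)} = \left(- \frac{1}{4630}\right) 8 - \frac{1944}{\frac{22}{3}} = - \frac{4}{2315} - \frac{2916}{11} = - \frac{6750584}{25465}$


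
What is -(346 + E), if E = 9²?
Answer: -427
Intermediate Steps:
E = 81
-(346 + E) = -(346 + 81) = -1*427 = -427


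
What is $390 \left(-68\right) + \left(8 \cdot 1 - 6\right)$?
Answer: $-26518$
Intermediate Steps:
$390 \left(-68\right) + \left(8 \cdot 1 - 6\right) = -26520 + \left(8 - 6\right) = -26520 + 2 = -26518$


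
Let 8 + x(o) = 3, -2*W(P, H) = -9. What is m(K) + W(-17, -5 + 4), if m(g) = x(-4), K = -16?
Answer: -1/2 ≈ -0.50000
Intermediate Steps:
W(P, H) = 9/2 (W(P, H) = -1/2*(-9) = 9/2)
x(o) = -5 (x(o) = -8 + 3 = -5)
m(g) = -5
m(K) + W(-17, -5 + 4) = -5 + 9/2 = -1/2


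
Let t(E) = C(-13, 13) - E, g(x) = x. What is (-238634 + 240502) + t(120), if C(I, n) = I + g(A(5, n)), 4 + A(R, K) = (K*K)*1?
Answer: 1900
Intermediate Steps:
A(R, K) = -4 + K² (A(R, K) = -4 + (K*K)*1 = -4 + K²*1 = -4 + K²)
C(I, n) = -4 + I + n² (C(I, n) = I + (-4 + n²) = -4 + I + n²)
t(E) = 152 - E (t(E) = (-4 - 13 + 13²) - E = (-4 - 13 + 169) - E = 152 - E)
(-238634 + 240502) + t(120) = (-238634 + 240502) + (152 - 1*120) = 1868 + (152 - 120) = 1868 + 32 = 1900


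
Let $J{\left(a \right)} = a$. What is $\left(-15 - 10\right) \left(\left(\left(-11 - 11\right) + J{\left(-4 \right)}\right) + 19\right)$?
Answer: $175$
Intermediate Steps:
$\left(-15 - 10\right) \left(\left(\left(-11 - 11\right) + J{\left(-4 \right)}\right) + 19\right) = \left(-15 - 10\right) \left(\left(\left(-11 - 11\right) - 4\right) + 19\right) = - 25 \left(\left(-22 - 4\right) + 19\right) = - 25 \left(-26 + 19\right) = \left(-25\right) \left(-7\right) = 175$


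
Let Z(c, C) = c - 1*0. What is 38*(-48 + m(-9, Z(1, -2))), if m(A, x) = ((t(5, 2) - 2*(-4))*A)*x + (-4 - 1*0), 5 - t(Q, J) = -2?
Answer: -7106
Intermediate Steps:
t(Q, J) = 7 (t(Q, J) = 5 - 1*(-2) = 5 + 2 = 7)
Z(c, C) = c (Z(c, C) = c + 0 = c)
m(A, x) = -4 + 15*A*x (m(A, x) = ((7 - 2*(-4))*A)*x + (-4 - 1*0) = ((7 + 8)*A)*x + (-4 + 0) = (15*A)*x - 4 = 15*A*x - 4 = -4 + 15*A*x)
38*(-48 + m(-9, Z(1, -2))) = 38*(-48 + (-4 + 15*(-9)*1)) = 38*(-48 + (-4 - 135)) = 38*(-48 - 139) = 38*(-187) = -7106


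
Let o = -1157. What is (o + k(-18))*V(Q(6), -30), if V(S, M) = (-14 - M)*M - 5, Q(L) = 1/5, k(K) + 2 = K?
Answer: 570845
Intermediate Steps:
k(K) = -2 + K
Q(L) = ⅕
V(S, M) = -5 + M*(-14 - M) (V(S, M) = M*(-14 - M) - 5 = -5 + M*(-14 - M))
(o + k(-18))*V(Q(6), -30) = (-1157 + (-2 - 18))*(-5 - 1*(-30)² - 14*(-30)) = (-1157 - 20)*(-5 - 1*900 + 420) = -1177*(-5 - 900 + 420) = -1177*(-485) = 570845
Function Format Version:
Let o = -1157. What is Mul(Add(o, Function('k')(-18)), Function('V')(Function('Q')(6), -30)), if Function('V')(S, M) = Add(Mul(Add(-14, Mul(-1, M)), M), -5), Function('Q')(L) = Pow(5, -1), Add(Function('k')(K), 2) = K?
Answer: 570845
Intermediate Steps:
Function('k')(K) = Add(-2, K)
Function('Q')(L) = Rational(1, 5)
Function('V')(S, M) = Add(-5, Mul(M, Add(-14, Mul(-1, M)))) (Function('V')(S, M) = Add(Mul(M, Add(-14, Mul(-1, M))), -5) = Add(-5, Mul(M, Add(-14, Mul(-1, M)))))
Mul(Add(o, Function('k')(-18)), Function('V')(Function('Q')(6), -30)) = Mul(Add(-1157, Add(-2, -18)), Add(-5, Mul(-1, Pow(-30, 2)), Mul(-14, -30))) = Mul(Add(-1157, -20), Add(-5, Mul(-1, 900), 420)) = Mul(-1177, Add(-5, -900, 420)) = Mul(-1177, -485) = 570845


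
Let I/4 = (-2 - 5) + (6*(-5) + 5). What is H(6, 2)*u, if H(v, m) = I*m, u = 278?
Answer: -71168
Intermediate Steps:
I = -128 (I = 4*((-2 - 5) + (6*(-5) + 5)) = 4*(-7 + (-30 + 5)) = 4*(-7 - 25) = 4*(-32) = -128)
H(v, m) = -128*m
H(6, 2)*u = -128*2*278 = -256*278 = -71168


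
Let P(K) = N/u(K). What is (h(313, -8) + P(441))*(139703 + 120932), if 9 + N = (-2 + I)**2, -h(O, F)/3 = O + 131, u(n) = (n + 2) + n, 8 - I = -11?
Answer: -76705401770/221 ≈ -3.4708e+8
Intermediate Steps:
I = 19 (I = 8 - 1*(-11) = 8 + 11 = 19)
u(n) = 2 + 2*n (u(n) = (2 + n) + n = 2 + 2*n)
h(O, F) = -393 - 3*O (h(O, F) = -3*(O + 131) = -3*(131 + O) = -393 - 3*O)
N = 280 (N = -9 + (-2 + 19)**2 = -9 + 17**2 = -9 + 289 = 280)
P(K) = 280/(2 + 2*K)
(h(313, -8) + P(441))*(139703 + 120932) = ((-393 - 3*313) + 140/(1 + 441))*(139703 + 120932) = ((-393 - 939) + 140/442)*260635 = (-1332 + 140*(1/442))*260635 = (-1332 + 70/221)*260635 = -294302/221*260635 = -76705401770/221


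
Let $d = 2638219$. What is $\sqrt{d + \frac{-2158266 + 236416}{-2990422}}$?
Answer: $\frac{\sqrt{5898151400701688274}}{1495211} \approx 1624.3$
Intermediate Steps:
$\sqrt{d + \frac{-2158266 + 236416}{-2990422}} = \sqrt{2638219 + \frac{-2158266 + 236416}{-2990422}} = \sqrt{2638219 - - \frac{960925}{1495211}} = \sqrt{2638219 + \frac{960925}{1495211}} = \sqrt{\frac{3944695030134}{1495211}} = \frac{\sqrt{5898151400701688274}}{1495211}$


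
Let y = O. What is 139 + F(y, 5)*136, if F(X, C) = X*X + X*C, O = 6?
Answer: 9115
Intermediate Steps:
y = 6
F(X, C) = X² + C*X
139 + F(y, 5)*136 = 139 + (6*(5 + 6))*136 = 139 + (6*11)*136 = 139 + 66*136 = 139 + 8976 = 9115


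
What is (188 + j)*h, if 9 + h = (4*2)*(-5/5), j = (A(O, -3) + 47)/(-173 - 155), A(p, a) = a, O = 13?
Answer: -261885/82 ≈ -3193.7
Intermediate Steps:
j = -11/82 (j = (-3 + 47)/(-173 - 155) = 44/(-328) = 44*(-1/328) = -11/82 ≈ -0.13415)
h = -17 (h = -9 + (4*2)*(-5/5) = -9 + 8*(-5*⅕) = -9 + 8*(-1) = -9 - 8 = -17)
(188 + j)*h = (188 - 11/82)*(-17) = (15405/82)*(-17) = -261885/82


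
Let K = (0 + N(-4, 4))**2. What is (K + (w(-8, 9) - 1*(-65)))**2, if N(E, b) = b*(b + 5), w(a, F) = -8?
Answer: 1830609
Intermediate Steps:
N(E, b) = b*(5 + b)
K = 1296 (K = (0 + 4*(5 + 4))**2 = (0 + 4*9)**2 = (0 + 36)**2 = 36**2 = 1296)
(K + (w(-8, 9) - 1*(-65)))**2 = (1296 + (-8 - 1*(-65)))**2 = (1296 + (-8 + 65))**2 = (1296 + 57)**2 = 1353**2 = 1830609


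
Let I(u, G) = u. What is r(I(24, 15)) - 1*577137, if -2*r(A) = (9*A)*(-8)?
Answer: -576273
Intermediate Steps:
r(A) = 36*A (r(A) = -9*A*(-8)/2 = -(-36)*A = 36*A)
r(I(24, 15)) - 1*577137 = 36*24 - 1*577137 = 864 - 577137 = -576273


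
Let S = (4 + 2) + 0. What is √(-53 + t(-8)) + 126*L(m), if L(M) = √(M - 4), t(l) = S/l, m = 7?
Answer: 126*√3 + I*√215/2 ≈ 218.24 + 7.3314*I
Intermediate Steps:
S = 6 (S = 6 + 0 = 6)
t(l) = 6/l
L(M) = √(-4 + M)
√(-53 + t(-8)) + 126*L(m) = √(-53 + 6/(-8)) + 126*√(-4 + 7) = √(-53 + 6*(-⅛)) + 126*√3 = √(-53 - ¾) + 126*√3 = √(-215/4) + 126*√3 = I*√215/2 + 126*√3 = 126*√3 + I*√215/2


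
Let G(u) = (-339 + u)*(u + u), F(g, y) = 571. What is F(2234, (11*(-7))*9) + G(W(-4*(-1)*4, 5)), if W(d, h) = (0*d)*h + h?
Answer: -2769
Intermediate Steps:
W(d, h) = h (W(d, h) = 0*h + h = 0 + h = h)
G(u) = 2*u*(-339 + u) (G(u) = (-339 + u)*(2*u) = 2*u*(-339 + u))
F(2234, (11*(-7))*9) + G(W(-4*(-1)*4, 5)) = 571 + 2*5*(-339 + 5) = 571 + 2*5*(-334) = 571 - 3340 = -2769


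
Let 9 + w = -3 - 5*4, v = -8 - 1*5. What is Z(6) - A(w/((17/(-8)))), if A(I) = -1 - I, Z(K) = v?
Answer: 52/17 ≈ 3.0588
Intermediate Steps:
v = -13 (v = -8 - 5 = -13)
Z(K) = -13
w = -32 (w = -9 + (-3 - 5*4) = -9 + (-3 - 20) = -9 - 23 = -32)
Z(6) - A(w/((17/(-8)))) = -13 - (-1 - (-32)/(17/(-8))) = -13 - (-1 - (-32)/(17*(-⅛))) = -13 - (-1 - (-32)/(-17/8)) = -13 - (-1 - (-32)*(-8)/17) = -13 - (-1 - 1*256/17) = -13 - (-1 - 256/17) = -13 - 1*(-273/17) = -13 + 273/17 = 52/17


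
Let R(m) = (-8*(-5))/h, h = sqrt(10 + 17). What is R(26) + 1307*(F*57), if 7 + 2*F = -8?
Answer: -1117485/2 + 40*sqrt(3)/9 ≈ -5.5874e+5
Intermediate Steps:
F = -15/2 (F = -7/2 + (1/2)*(-8) = -7/2 - 4 = -15/2 ≈ -7.5000)
h = 3*sqrt(3) (h = sqrt(27) = 3*sqrt(3) ≈ 5.1962)
R(m) = 40*sqrt(3)/9 (R(m) = (-8*(-5))/((3*sqrt(3))) = 40*(sqrt(3)/9) = 40*sqrt(3)/9)
R(26) + 1307*(F*57) = 40*sqrt(3)/9 + 1307*(-15/2*57) = 40*sqrt(3)/9 + 1307*(-855/2) = 40*sqrt(3)/9 - 1117485/2 = -1117485/2 + 40*sqrt(3)/9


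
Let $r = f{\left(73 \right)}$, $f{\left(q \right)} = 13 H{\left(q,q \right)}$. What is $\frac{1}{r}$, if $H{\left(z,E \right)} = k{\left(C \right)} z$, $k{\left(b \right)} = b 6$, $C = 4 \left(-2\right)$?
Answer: $- \frac{1}{45552} \approx -2.1953 \cdot 10^{-5}$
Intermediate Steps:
$C = -8$
$k{\left(b \right)} = 6 b$
$H{\left(z,E \right)} = - 48 z$ ($H{\left(z,E \right)} = 6 \left(-8\right) z = - 48 z$)
$f{\left(q \right)} = - 624 q$ ($f{\left(q \right)} = 13 \left(- 48 q\right) = - 624 q$)
$r = -45552$ ($r = \left(-624\right) 73 = -45552$)
$\frac{1}{r} = \frac{1}{-45552} = - \frac{1}{45552}$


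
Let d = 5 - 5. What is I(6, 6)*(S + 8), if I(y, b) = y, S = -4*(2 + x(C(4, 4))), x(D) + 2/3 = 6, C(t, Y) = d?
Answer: -128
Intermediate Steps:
d = 0
C(t, Y) = 0
x(D) = 16/3 (x(D) = -⅔ + 6 = 16/3)
S = -88/3 (S = -4*(2 + 16/3) = -4*22/3 = -88/3 ≈ -29.333)
I(6, 6)*(S + 8) = 6*(-88/3 + 8) = 6*(-64/3) = -128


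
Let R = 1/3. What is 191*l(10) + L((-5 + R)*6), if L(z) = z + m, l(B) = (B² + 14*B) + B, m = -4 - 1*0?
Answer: 47718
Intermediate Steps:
m = -4 (m = -4 + 0 = -4)
R = ⅓ ≈ 0.33333
l(B) = B² + 15*B
L(z) = -4 + z (L(z) = z - 4 = -4 + z)
191*l(10) + L((-5 + R)*6) = 191*(10*(15 + 10)) + (-4 + (-5 + ⅓)*6) = 191*(10*25) + (-4 - 14/3*6) = 191*250 + (-4 - 28) = 47750 - 32 = 47718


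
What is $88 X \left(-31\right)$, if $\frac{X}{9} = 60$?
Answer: $-1473120$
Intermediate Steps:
$X = 540$ ($X = 9 \cdot 60 = 540$)
$88 X \left(-31\right) = 88 \cdot 540 \left(-31\right) = 47520 \left(-31\right) = -1473120$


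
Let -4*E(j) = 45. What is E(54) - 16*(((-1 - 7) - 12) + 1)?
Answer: 1171/4 ≈ 292.75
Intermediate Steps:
E(j) = -45/4 (E(j) = -¼*45 = -45/4)
E(54) - 16*(((-1 - 7) - 12) + 1) = -45/4 - 16*(((-1 - 7) - 12) + 1) = -45/4 - 16*((-8 - 12) + 1) = -45/4 - 16*(-20 + 1) = -45/4 - 16*(-19) = -45/4 + 304 = 1171/4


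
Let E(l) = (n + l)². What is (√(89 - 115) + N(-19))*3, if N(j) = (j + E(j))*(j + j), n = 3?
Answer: -27018 + 3*I*√26 ≈ -27018.0 + 15.297*I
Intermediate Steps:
E(l) = (3 + l)²
N(j) = 2*j*(j + (3 + j)²) (N(j) = (j + (3 + j)²)*(j + j) = (j + (3 + j)²)*(2*j) = 2*j*(j + (3 + j)²))
(√(89 - 115) + N(-19))*3 = (√(89 - 115) + 2*(-19)*(-19 + (3 - 19)²))*3 = (√(-26) + 2*(-19)*(-19 + (-16)²))*3 = (I*√26 + 2*(-19)*(-19 + 256))*3 = (I*√26 + 2*(-19)*237)*3 = (I*√26 - 9006)*3 = (-9006 + I*√26)*3 = -27018 + 3*I*√26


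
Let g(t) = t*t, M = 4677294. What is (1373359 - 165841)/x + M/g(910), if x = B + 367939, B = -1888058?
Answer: 3055048911093/629405271950 ≈ 4.8539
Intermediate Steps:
g(t) = t²
x = -1520119 (x = -1888058 + 367939 = -1520119)
(1373359 - 165841)/x + M/g(910) = (1373359 - 165841)/(-1520119) + 4677294/(910²) = 1207518*(-1/1520119) + 4677294/828100 = -1207518/1520119 + 4677294*(1/828100) = -1207518/1520119 + 2338647/414050 = 3055048911093/629405271950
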